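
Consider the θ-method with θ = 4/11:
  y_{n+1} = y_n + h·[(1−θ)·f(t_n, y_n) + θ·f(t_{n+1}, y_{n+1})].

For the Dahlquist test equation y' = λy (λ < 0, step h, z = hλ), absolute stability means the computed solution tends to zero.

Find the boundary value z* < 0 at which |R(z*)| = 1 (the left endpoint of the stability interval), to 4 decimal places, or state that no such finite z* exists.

On y'=λy, z=hλ:
  y_{n+1} = y_n + z·[7/11·y_n + 4/11·y_{n+1}] ⇒ (1 − 4/11z)y_{n+1} = (1 + 7/11z)y_n
  R(z) = (1 + 7/11z)/(1 − 4/11z).

Solve |R(x)|<1 on ℝ⁻.
x=-1.61: |R|=0.0155
R=−1: 1+7/11x = −1+4/11x ⇒ -3/11x=2 ⇒ x=2/(-3/11)=-7.3333
Confirm numerically:
  x=-6.665: |R|=0.94676 <1
  x=-4.789: |R|=0.74688 <1
  x=-4.586: |R|=0.71912 <1
  x=-4.245: |R|=0.66887 <1
  x=-7.667: |R|=1.02402 >1
  x=-7.573: |R|=1.01741 >1
Stable set (-7.3333, 0).

z* = -7.3333.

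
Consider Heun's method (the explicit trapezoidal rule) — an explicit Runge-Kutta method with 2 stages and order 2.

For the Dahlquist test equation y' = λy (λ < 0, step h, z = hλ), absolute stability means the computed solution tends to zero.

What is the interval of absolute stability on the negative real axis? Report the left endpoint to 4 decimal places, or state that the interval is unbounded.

Set f=λy, z=hλ:
  order 2, 2-stage ⇒ R(z)=1+z+z^2/2
  (e.g. R(-0.62)=0.57220, |R|=0.57220)

Solve |R(x)|<1 on ℝ⁻.
x=-0.62: |R|=0.5722
|R(-2.13)|=1.1384 |R(-1.68)|=0.7312 |R(-1.24)|=0.5288
Bisect:
  x_lo=-2.8514 |R|=2.2138  x_hi=-0.0835 |R|=0.9200
  mid=-1.46741 |R|=0.60924 →hi
  mid=-2.15938 |R|=1.17208 →lo
  mid=-1.81340 |R|=0.83081 →hi
  mid=-1.98639 |R|=0.98648 →hi
  mid=-2.07289 |R|=1.07554 →lo
  mid=-2.02964 |R|=1.03008 →lo
  mid=-2.00801 |R|=1.00805 →lo
  mid=-1.99720 |R|=0.99721 →hi
  ...
  [-2.00007,-1.99991] ⇒ x*=-2.0000
Stable set (-2.0000, 0).

(-2.0000, 0).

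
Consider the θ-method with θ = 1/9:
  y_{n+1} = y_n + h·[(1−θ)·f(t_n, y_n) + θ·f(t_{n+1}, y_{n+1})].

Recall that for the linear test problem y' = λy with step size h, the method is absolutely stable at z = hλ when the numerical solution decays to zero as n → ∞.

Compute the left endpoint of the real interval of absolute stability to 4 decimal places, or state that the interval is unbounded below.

On y'=λy, z=hλ:
  y_{n+1} = y_n + z·[8/9·y_n + 1/9·y_{n+1}] ⇒ (1 − 1/9z)y_{n+1} = (1 + 8/9z)y_n
  Hence R(z) = (1 + 8/9z)/(1 − 1/9z).

Solve |R(x)|<1 on ℝ⁻.
x=-1.04: |R|=0.0677
R=−1: 1+8/9x = −1+1/9x ⇒ -7/9x=2 ⇒ x=2/(-7/9)=-2.5714
Confirm numerically:
  x=-2.531: |R|=0.97546 <1
  x=-2.143: |R|=0.73086 <1
  x=-1.305: |R|=0.13974 <1
  x=-2.985: |R|=1.24155 >1
  x=-2.937: |R|=1.21438 >1
  x=-2.707: |R|=1.08106 >1
Stable set (-2.5714, 0).

z* = -2.5714.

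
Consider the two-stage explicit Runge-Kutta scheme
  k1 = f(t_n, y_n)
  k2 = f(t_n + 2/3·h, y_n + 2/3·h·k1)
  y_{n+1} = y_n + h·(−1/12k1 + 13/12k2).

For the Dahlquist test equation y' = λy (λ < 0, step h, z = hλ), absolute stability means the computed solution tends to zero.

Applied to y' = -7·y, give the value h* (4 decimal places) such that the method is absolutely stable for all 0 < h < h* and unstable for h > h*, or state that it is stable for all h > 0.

(-1.3846,0); λ=-7 ⇒ h* = (18/13)/7 = 0.1978.

On y'=λy, z=hλ:
  k1=λy_n ⇒ h·k1=z·y_n;  k2=λ(1+2/3z)y_n ⇒ h·k2=z(1+2/3z)y_n
  y_{n+1}/y_n = 1 − 1/12z + 13/12z(1+2/3z) = 1 + z + 13/18z²
  Hence R(z) = 1 + z + 13/18z².

Boundary: |R(x)|=1, x<0.
x=-1.27: |R|=0.8949
R=1: x+13/18x²=0 ⇒ x=−18/13=-1.3846; min R=1−1/(4·13/18)=0.6538>−1
Confirm numerically:
  x=-1.357: |R|=0.97294 <1
  x=-0.985: |R|=0.71572 <1
  x=-0.936: |R|=0.69674 <1
  x=-1.892: |R|=1.69331 >1
  x=-1.513: |R|=1.14029 >1
  x=-1.415: |R|=1.03105 >1
Interval (-1.3846, 0).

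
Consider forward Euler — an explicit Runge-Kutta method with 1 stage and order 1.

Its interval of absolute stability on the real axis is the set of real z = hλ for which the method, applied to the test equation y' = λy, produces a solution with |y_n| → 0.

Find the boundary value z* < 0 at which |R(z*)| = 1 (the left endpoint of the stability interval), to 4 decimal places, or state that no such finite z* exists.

left endpoint -2.0000.

Test eqn y'=λy, z=hλ:
  order 1, 1-stage ⇒ R(z)=1+z
  (e.g. R(-1.07)=-0.07000, |R|=0.07000)

Need |R(x)|<1, x<0.
x=-1.07: |R|=0.0700
|R(-2.22)|=1.2200 |R(-2.14)|=1.1400 |R(-1.49)|=0.4900
Bisect:
  x_lo=-2.8017 |R|=1.8017  x_hi=-0.3279 |R|=0.6721
  mid=-1.56483 |R|=0.56483 →hi
  mid=-2.18329 |R|=1.18329 →lo
  mid=-1.87406 |R|=0.87406 →hi
  mid=-2.02867 |R|=1.02867 →lo
  mid=-1.95137 |R|=0.95137 →hi
  mid=-1.99002 |R|=0.99002 →hi
  mid=-2.00935 |R|=1.00935 →lo
  mid=-1.99968 |R|=0.99968 →hi
  ...
  [-2.00014,-1.99999] ⇒ x*=-2.0000
Stable set (-2.0000, 0).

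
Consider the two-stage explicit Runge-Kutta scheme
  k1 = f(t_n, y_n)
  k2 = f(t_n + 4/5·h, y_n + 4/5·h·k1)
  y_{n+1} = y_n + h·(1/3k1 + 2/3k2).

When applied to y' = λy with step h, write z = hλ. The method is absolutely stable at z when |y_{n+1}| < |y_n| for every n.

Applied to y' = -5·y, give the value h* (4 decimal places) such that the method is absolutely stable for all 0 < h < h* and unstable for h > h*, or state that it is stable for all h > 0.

(-1.8750,0); λ=-5 ⇒ h* = (15/8)/5 = 0.3750.

With y'=λy (z=hλ):
  k1=λy_n ⇒ h·k1=z·y_n;  k2=λ(1+4/5z)y_n ⇒ h·k2=z(1+4/5z)y_n
  y_{n+1}/y_n = 1 + 1/3z + 2/3z(1+4/5z) = 1 + z + 8/15z²
  R(z) = 1 + z + 8/15z².

Need |R(x)|<1, x<0.
x=-1.7: |R|=0.8413
R=1: x+8/15x²=0 ⇒ x=−15/8=-1.8750; min R=1−1/(4·8/15)=0.5312>−1
Confirm numerically:
  x=-1.797: |R|=0.92524 <1
  x=-1.639: |R|=0.79370 <1
  x=-1.362: |R|=0.62736 <1
  x=-1.069: |R|=0.54047 <1
  x=-2.286: |R|=1.50109 >1
  x=-1.908: |R|=1.03358 >1
Stable set (-1.8750, 0).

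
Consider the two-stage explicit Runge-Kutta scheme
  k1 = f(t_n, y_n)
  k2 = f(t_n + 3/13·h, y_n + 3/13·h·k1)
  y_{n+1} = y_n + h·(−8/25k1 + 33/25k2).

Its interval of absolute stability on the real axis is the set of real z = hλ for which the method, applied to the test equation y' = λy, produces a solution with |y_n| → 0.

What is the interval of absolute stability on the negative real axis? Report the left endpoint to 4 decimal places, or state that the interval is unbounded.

Set f=λy, z=hλ:
  k1=λy_n ⇒ h·k1=z·y_n;  k2=λ(1+3/13z)y_n ⇒ h·k2=z(1+3/13z)y_n
  y_{n+1}/y_n = 1 − 8/25z + 33/25z(1+3/13z) = 1 + z + 99/325z²
  ⇒ R(z) = 1 + z + 99/325z².

Solve |R(x)|<1 on ℝ⁻.
x=-1.74: |R|=0.1823
R=1: x+99/325x²=0 ⇒ x=−325/99=-3.2828; min R=1−1/(4·99/325)=0.1793>−1
Confirm numerically:
  x=-2.785: |R|=0.57767 <1
  x=-2.440: |R|=0.37356 <1
  x=-2.318: |R|=0.31874 <1
  x=-2.270: |R|=0.29965 <1
  x=-3.787: |R|=1.58160 >1
  x=-3.582: |R|=1.32644 >1
  x=-3.316: |R|=1.03351 >1
Interval (-3.2828, 0).

(-3.2828, 0).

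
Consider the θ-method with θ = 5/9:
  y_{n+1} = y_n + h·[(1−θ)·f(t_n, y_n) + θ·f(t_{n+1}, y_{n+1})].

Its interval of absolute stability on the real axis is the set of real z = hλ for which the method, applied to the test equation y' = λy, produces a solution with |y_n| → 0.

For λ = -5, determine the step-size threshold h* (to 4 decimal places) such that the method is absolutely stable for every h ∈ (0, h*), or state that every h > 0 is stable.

(−∞, 0) — no finite endpoint. Any h>0 works for λ=-5.

Set f=λy, z=hλ:
  y_{n+1} = y_n + z·[4/9·y_n + 5/9·y_{n+1}] ⇒ (1 − 5/9z)y_{n+1} = (1 + 4/9z)y_n
  so R(z) = (1 + 4/9z)/(1 − 5/9z).

Solve |R(x)|<1 on ℝ⁻.
x=-0.78: |R|=0.4558
x=-2: |R|=0.0526
x=-10: |R|=0.5254
x=-100: |R|=0.7682
θ=5/9≥1/2 ⇒ |1+4/9x|<|1−5/9x| ∀x<0 ⇒ unbounded interval.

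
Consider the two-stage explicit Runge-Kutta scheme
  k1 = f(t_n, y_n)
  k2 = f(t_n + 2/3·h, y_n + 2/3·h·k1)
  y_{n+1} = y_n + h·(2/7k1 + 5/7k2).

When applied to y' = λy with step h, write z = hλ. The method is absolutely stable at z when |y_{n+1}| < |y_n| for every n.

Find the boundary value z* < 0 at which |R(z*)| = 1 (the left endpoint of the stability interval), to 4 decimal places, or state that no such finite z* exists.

With y'=λy (z=hλ):
  k1=λy_n ⇒ h·k1=z·y_n;  k2=λ(1+2/3z)y_n ⇒ h·k2=z(1+2/3z)y_n
  y_{n+1}/y_n = 1 + 2/7z + 5/7z(1+2/3z) = 1 + z + 10/21z²
  ⇒ R(z) = 1 + z + 10/21z².

Find x<0 with |R(x)|<1.
x=-1.8: |R|=0.7429
R=1: x+10/21x²=0 ⇒ x=−21/10=-2.1000; min R=1−1/(4·10/21)=0.4750>−1
Confirm numerically:
  x=-1.864: |R|=0.79052 <1
  x=-1.015: |R|=0.47558 <1
  x=-0.854: |R|=0.49329 <1
  x=-2.532: |R|=1.52087 >1
  x=-2.461: |R|=1.42306 >1
  x=-2.204: |R|=1.10915 >1
So |R|<1 on (-2.1000, 0).

left endpoint -2.1000.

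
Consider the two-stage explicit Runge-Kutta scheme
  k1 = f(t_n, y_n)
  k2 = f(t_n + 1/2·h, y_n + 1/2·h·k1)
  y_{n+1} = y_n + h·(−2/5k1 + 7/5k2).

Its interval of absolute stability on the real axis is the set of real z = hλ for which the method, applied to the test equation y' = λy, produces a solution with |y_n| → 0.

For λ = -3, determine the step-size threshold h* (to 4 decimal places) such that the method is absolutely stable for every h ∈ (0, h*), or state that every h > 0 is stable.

(-1.4286,0); λ=-3 ⇒ h* = (10/7)/3 = 0.4762.

On y'=λy, z=hλ:
  k1=λy_n ⇒ h·k1=z·y_n;  k2=λ(1+1/2z)y_n ⇒ h·k2=z(1+1/2z)y_n
  y_{n+1}/y_n = 1 − 2/5z + 7/5z(1+1/2z) = 1 + z + 7/10z²
  R(z) = 1 + z + 7/10z².

Boundary: |R(x)|=1, x<0.
x=-1.51: |R|=1.0861
R=1: x+7/10x²=0 ⇒ x=−10/7=-1.4286; min R=1−1/(4·7/10)=0.6429>−1
Confirm numerically:
  x=-1.209: |R|=0.81418 <1
  x=-0.773: |R|=0.64527 <1
  x=-0.732: |R|=0.64308 <1
  x=-0.678: |R|=0.64378 <1
  x=-1.884: |R|=1.60062 >1
  x=-1.585: |R|=1.17356 >1
  x=-1.506: |R|=1.08163 >1
So |R|<1 on (-1.4286, 0).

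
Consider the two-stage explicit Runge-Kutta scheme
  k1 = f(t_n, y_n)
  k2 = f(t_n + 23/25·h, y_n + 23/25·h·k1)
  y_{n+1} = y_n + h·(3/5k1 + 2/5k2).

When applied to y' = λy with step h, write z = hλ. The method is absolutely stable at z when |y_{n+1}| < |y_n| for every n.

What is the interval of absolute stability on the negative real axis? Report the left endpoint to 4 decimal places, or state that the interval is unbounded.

Test eqn y'=λy, z=hλ:
  k1=λy_n ⇒ h·k1=z·y_n;  k2=λ(1+23/25z)y_n ⇒ h·k2=z(1+23/25z)y_n
  y_{n+1}/y_n = 1 + 3/5z + 2/5z(1+23/25z) = 1 + z + 46/125z²
  Hence R(z) = 1 + z + 46/125z².

Solve |R(x)|<1 on ℝ⁻.
x=-0.31: |R|=0.7254
R=1: x+46/125x²=0 ⇒ x=−125/46=-2.7174; min R=1−1/(4·46/125)=0.3207>−1
Confirm numerically:
  x=-2.240: |R|=0.60648 <1
  x=-1.646: |R|=0.35103 <1
  x=-1.586: |R|=0.33967 <1
  x=-1.319: |R|=0.32123 <1
  x=-2.986: |R|=1.29516 >1
  x=-2.768: |R|=1.05155 >1
Stable set (-2.7174, 0).

z∈(-2.7174,0).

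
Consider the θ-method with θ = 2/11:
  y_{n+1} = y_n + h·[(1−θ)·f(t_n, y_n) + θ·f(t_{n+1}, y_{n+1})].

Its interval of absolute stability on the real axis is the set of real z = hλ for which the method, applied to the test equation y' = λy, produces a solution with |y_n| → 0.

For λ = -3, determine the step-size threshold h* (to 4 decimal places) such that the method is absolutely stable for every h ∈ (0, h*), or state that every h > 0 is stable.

(-3.1429,0); λ=-3 ⇒ h* = (22/7)/3 = 1.0476.

On y'=λy, z=hλ:
  y_{n+1} = y_n + z·[9/11·y_n + 2/11·y_{n+1}] ⇒ (1 − 2/11z)y_{n+1} = (1 + 9/11z)y_n
  R(z) = (1 + 9/11z)/(1 − 2/11z).

Find x<0 with |R(x)|<1.
x=-1.1: |R|=0.0833
R=−1: 1+9/11x = −1+2/11x ⇒ -7/11x=2 ⇒ x=2/(-7/11)=-3.1429
Confirm numerically:
  x=-2.348: |R|=0.64551 <1
  x=-2.205: |R|=0.57398 <1
  x=-2.148: |R|=0.54472 <1
  x=-1.929: |R|=0.42812 <1
  x=-3.533: |R|=1.15117 >1
  x=-3.483: |R|=1.13253 >1
  x=-3.397: |R|=1.09998 >1
Interval (-3.1429, 0).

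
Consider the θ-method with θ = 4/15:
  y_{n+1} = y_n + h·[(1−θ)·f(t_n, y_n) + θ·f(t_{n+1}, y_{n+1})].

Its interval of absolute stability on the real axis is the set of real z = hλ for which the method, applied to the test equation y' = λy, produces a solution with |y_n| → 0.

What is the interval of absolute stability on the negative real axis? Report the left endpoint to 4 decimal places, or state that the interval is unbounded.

z∈(-4.2857,0).

With y'=λy (z=hλ):
  y_{n+1} = y_n + z·[11/15·y_n + 4/15·y_{n+1}] ⇒ (1 − 4/15z)y_{n+1} = (1 + 11/15z)y_n
  Hence R(z) = (1 + 11/15z)/(1 − 4/15z).

Boundary: |R(x)|=1, x<0.
x=-0.45: |R|=0.5982
R=−1: 1+11/15x = −1+4/15x ⇒ -7/15x=2 ⇒ x=2/(-7/15)=-4.2857
Confirm numerically:
  x=-3.809: |R|=0.88963 <1
  x=-3.040: |R|=0.67894 <1
  x=-2.519: |R|=0.50682 <1
  x=-1.965: |R|=0.28937 <1
  x=-4.488: |R|=1.04297 >1
  x=-4.436: |R|=1.03213 >1
  x=-4.405: |R|=1.02560 >1
Interval (-4.2857, 0).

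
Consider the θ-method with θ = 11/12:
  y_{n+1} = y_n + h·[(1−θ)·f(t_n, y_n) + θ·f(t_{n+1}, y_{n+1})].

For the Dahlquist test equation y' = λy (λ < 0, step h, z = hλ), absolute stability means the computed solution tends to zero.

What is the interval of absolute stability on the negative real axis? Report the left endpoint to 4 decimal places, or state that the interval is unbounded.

unbounded; (−∞, 0).

Test eqn y'=λy, z=hλ:
  y_{n+1} = y_n + z·[1/12·y_n + 11/12·y_{n+1}] ⇒ (1 − 11/12z)y_{n+1} = (1 + 1/12z)y_n
  Hence R(z) = (1 + 1/12z)/(1 − 11/12z).

Find x<0 with |R(x)|<1.
x=-1.2: |R|=0.4286
x=-2: |R|=0.2941
x=-10: |R|=0.0164
x=-100: |R|=0.0791
θ=11/12≥1/2 ⇒ |1+1/12x|<|1−11/12x| ∀x<0 ⇒ unbounded interval.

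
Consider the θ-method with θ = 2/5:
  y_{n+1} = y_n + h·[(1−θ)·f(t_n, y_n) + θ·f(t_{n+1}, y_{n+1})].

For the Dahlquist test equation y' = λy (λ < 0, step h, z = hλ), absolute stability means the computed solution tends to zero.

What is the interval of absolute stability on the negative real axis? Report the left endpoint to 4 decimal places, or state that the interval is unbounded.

(-10.0000, 0).

Test eqn y'=λy, z=hλ:
  y_{n+1} = y_n + z·[3/5·y_n + 2/5·y_{n+1}] ⇒ (1 − 2/5z)y_{n+1} = (1 + 3/5z)y_n
  ⇒ R(z) = (1 + 3/5z)/(1 − 2/5z).

Boundary: |R(x)|=1, x<0.
x=-1.72: |R|=0.0190
R=−1: 1+3/5x = −1+2/5x ⇒ -1/5x=2 ⇒ x=2/(-1/5)=-10.0000
Confirm numerically:
  x=-8.933: |R|=0.95334 <1
  x=-8.363: |R|=0.92465 <1
  x=-7.670: |R|=0.88545 <1
  x=-5.584: |R|=0.72687 <1
  x=-10.597: |R|=1.02279 >1
  x=-10.330: |R|=1.01286 >1
  x=-10.313: |R|=1.01221 >1
Stable set (-10.0000, 0).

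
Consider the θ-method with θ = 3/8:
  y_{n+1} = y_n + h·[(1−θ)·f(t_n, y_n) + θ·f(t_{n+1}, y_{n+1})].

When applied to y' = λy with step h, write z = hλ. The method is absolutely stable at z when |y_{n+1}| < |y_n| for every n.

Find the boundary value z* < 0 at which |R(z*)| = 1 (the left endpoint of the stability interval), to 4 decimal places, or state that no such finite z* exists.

z* = -8.0000.

Set f=λy, z=hλ:
  y_{n+1} = y_n + z·[5/8·y_n + 3/8·y_{n+1}] ⇒ (1 − 3/8z)y_{n+1} = (1 + 5/8z)y_n
  R(z) = (1 + 5/8z)/(1 − 3/8z).

Find x<0 with |R(x)|<1.
x=-0.96: |R|=0.2941
R=−1: 1+5/8x = −1+3/8x ⇒ -1/4x=2 ⇒ x=2/(-1/4)=-8.0000
Confirm numerically:
  x=-6.569: |R|=0.89670 <1
  x=-5.874: |R|=0.83405 <1
  x=-5.369: |R|=0.78172 <1
  x=-3.821: |R|=0.57057 <1
  x=-8.098: |R|=1.00607 >1
  x=-8.069: |R|=1.00428 >1
  x=-8.031: |R|=1.00193 >1
Interval (-8.0000, 0).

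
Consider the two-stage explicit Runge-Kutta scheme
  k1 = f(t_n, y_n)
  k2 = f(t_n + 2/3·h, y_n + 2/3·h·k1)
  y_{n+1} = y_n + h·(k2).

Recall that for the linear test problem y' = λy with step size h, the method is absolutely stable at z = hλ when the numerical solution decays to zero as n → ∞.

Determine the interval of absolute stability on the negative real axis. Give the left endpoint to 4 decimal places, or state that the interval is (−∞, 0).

(-1.5000, 0).

Set f=λy, z=hλ:
  k1=λy_n ⇒ h·k1=z·y_n;  k2=λ(1+2/3z)y_n ⇒ h·k2=z(1+2/3z)y_n
  y_{n+1}/y_n = 1 + z(1+2/3z) = 1 + z + 2/3z²
  ⇒ R(z) = 1 + z + 2/3z².

Need |R(x)|<1, x<0.
x=-1.66: |R|=1.1771
R=1: x+2/3x²=0 ⇒ x=−3/2=-1.5000; min R=1−1/(4·2/3)=0.6250>−1
Confirm numerically:
  x=-1.305: |R|=0.83035 <1
  x=-1.213: |R|=0.76791 <1
  x=-0.606: |R|=0.63882 <1
  x=-2.037: |R|=1.72925 >1
  x=-1.697: |R|=1.22287 >1
Stable set (-1.5000, 0).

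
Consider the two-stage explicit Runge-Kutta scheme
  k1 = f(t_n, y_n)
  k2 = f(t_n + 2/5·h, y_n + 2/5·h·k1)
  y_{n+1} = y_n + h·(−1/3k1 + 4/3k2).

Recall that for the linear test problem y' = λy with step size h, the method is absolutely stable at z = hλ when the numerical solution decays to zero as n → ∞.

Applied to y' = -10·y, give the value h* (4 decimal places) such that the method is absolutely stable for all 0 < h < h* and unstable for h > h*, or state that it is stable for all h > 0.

Test eqn y'=λy, z=hλ:
  k1=λy_n ⇒ h·k1=z·y_n;  k2=λ(1+2/5z)y_n ⇒ h·k2=z(1+2/5z)y_n
  y_{n+1}/y_n = 1 − 1/3z + 4/3z(1+2/5z) = 1 + z + 8/15z²
  Hence R(z) = 1 + z + 8/15z².

Need |R(x)|<1, x<0.
x=-0.6: |R|=0.5920
R=1: x+8/15x²=0 ⇒ x=−15/8=-1.8750; min R=1−1/(4·8/15)=0.5312>−1
Confirm numerically:
  x=-1.517: |R|=0.71035 <1
  x=-1.499: |R|=0.69940 <1
  x=-1.028: |R|=0.53562 <1
  x=-0.840: |R|=0.53632 <1
  x=-2.192: |R|=1.37059 >1
  x=-2.011: |R|=1.14586 >1
  x=-1.920: |R|=1.04608 >1
Stable set (-1.8750, 0).

(-1.8750,0); λ=-10 ⇒ h* = (15/8)/10 = 0.1875.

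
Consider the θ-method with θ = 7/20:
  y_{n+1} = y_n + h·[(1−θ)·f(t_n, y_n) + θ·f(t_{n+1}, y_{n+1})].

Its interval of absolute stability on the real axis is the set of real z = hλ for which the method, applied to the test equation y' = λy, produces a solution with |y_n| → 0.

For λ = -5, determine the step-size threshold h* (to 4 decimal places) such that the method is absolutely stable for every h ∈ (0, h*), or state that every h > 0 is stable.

(-6.6667,0); λ=-5 ⇒ h* = (20/3)/5 = 1.3333.

With y'=λy (z=hλ):
  y_{n+1} = y_n + z·[13/20·y_n + 7/20·y_{n+1}] ⇒ (1 − 7/20z)y_{n+1} = (1 + 13/20z)y_n
  Hence R(z) = (1 + 13/20z)/(1 − 7/20z).

Need |R(x)|<1, x<0.
x=-1.22: |R|=0.1451
R=−1: 1+13/20x = −1+7/20x ⇒ -3/10x=2 ⇒ x=2/(-3/10)=-6.6667
Confirm numerically:
  x=-6.553: |R|=0.98965 <1
  x=-4.421: |R|=0.73553 <1
  x=-4.352: |R|=0.72479 <1
  x=-4.215: |R|=0.70286 <1
  x=-7.143: |R|=1.04083 >1
  x=-7.124: |R|=1.03927 >1
Interval (-6.6667, 0).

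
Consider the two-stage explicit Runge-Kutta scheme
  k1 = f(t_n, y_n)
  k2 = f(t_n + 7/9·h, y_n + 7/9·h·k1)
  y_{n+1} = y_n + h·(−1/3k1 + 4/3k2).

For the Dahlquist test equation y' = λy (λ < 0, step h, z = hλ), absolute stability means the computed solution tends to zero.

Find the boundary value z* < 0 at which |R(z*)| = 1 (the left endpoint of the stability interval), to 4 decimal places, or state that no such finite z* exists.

On y'=λy, z=hλ:
  k1=λy_n ⇒ h·k1=z·y_n;  k2=λ(1+7/9z)y_n ⇒ h·k2=z(1+7/9z)y_n
  y_{n+1}/y_n = 1 − 1/3z + 4/3z(1+7/9z) = 1 + z + 28/27z²
  ⇒ R(z) = 1 + z + 28/27z².

Need |R(x)|<1, x<0.
x=-1.71: |R|=2.3224
R=1: x+28/27x²=0 ⇒ x=−27/28=-0.9643; min R=1−1/(4·28/27)=0.7589>−1
Confirm numerically:
  x=-0.808: |R|=0.86904 <1
  x=-0.517: |R|=0.76019 <1
  x=-0.478: |R|=0.75895 <1
  x=-0.419: |R|=0.76306 <1
  x=-1.359: |R|=1.55628 >1
  x=-1.352: |R|=1.54360 >1
Stable set (-0.9643, 0).

z* = -0.9643.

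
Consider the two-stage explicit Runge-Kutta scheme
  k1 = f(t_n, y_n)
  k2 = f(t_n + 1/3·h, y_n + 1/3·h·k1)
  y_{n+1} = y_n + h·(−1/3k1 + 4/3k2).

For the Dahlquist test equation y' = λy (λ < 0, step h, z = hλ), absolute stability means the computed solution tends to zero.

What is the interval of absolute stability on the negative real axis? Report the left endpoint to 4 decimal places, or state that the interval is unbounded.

Set f=λy, z=hλ:
  k1=λy_n ⇒ h·k1=z·y_n;  k2=λ(1+1/3z)y_n ⇒ h·k2=z(1+1/3z)y_n
  y_{n+1}/y_n = 1 − 1/3z + 4/3z(1+1/3z) = 1 + z + 4/9z²
  ⇒ R(z) = 1 + z + 4/9z².

Solve |R(x)|<1 on ℝ⁻.
x=-0.38: |R|=0.6842
R=1: x+4/9x²=0 ⇒ x=−9/4=-2.2500; min R=1−1/(4·4/9)=0.4375>−1
Confirm numerically:
  x=-2.121: |R|=0.87840 <1
  x=-2.112: |R|=0.87046 <1
  x=-2.087: |R|=0.84881 <1
  x=-2.541: |R|=1.32864 >1
  x=-2.406: |R|=1.16682 >1
Interval (-2.2500, 0).

(-2.2500, 0).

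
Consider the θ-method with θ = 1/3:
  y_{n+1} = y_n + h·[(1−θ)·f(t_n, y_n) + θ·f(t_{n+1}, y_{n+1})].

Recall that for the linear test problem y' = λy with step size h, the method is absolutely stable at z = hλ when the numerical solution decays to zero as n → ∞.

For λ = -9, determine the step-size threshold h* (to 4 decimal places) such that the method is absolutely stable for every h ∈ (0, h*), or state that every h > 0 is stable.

On y'=λy, z=hλ:
  y_{n+1} = y_n + z·[2/3·y_n + 1/3·y_{n+1}] ⇒ (1 − 1/3z)y_{n+1} = (1 + 2/3z)y_n
  Hence R(z) = (1 + 2/3z)/(1 − 1/3z).

Solve |R(x)|<1 on ℝ⁻.
x=-1.01: |R|=0.2444
R=−1: 1+2/3x = −1+1/3x ⇒ -1/3x=2 ⇒ x=2/(-1/3)=-6.0000
Confirm numerically:
  x=-5.157: |R|=0.89665 <1
  x=-4.574: |R|=0.81172 <1
  x=-3.320: |R|=0.57595 <1
  x=-2.553: |R|=0.37925 <1
  x=-6.512: |R|=1.05383 >1
  x=-6.447: |R|=1.04732 >1
  x=-6.096: |R|=1.01055 >1
Stable set (-6.0000, 0).

(-6.0000,0); λ=-9 ⇒ h* = (6)/9 = 0.6667.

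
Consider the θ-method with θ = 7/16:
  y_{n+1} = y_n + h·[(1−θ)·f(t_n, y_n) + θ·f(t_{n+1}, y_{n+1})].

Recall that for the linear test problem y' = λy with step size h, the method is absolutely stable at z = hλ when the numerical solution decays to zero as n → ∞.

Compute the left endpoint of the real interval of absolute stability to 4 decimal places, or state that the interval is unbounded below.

z* = -16.0000.

Set f=λy, z=hλ:
  y_{n+1} = y_n + z·[9/16·y_n + 7/16·y_{n+1}] ⇒ (1 − 7/16z)y_{n+1} = (1 + 9/16z)y_n
  R(z) = (1 + 9/16z)/(1 − 7/16z).

Solve |R(x)|<1 on ℝ⁻.
x=-1.46: |R|=0.1091
R=−1: 1+9/16x = −1+7/16x ⇒ -1/8x=2 ⇒ x=2/(-1/8)=-16.0000
Confirm numerically:
  x=-12.500: |R|=0.93237 <1
  x=-9.072: |R|=0.82572 <1
  x=-8.104: |R|=0.78286 <1
  x=-16.522: |R|=1.00793 >1
  x=-16.508: |R|=1.00772 >1
Stable set (-16.0000, 0).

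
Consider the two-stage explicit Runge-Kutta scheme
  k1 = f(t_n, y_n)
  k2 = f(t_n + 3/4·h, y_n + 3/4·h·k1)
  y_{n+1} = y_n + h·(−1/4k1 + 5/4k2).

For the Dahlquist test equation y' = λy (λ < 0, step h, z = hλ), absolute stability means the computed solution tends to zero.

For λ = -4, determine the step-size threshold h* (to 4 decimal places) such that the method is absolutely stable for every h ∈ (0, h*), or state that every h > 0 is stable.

(-1.0667,0); λ=-4 ⇒ h* = (16/15)/4 = 0.2667.

Set f=λy, z=hλ:
  k1=λy_n ⇒ h·k1=z·y_n;  k2=λ(1+3/4z)y_n ⇒ h·k2=z(1+3/4z)y_n
  y_{n+1}/y_n = 1 − 1/4z + 5/4z(1+3/4z) = 1 + z + 15/16z²
  ⇒ R(z) = 1 + z + 15/16z².

Solve |R(x)|<1 on ℝ⁻.
x=-1.65: |R|=1.9023
R=1: x+15/16x²=0 ⇒ x=−16/15=-1.0667; min R=1−1/(4·15/16)=0.7333>−1
Confirm numerically:
  x=-0.958: |R|=0.90240 <1
  x=-0.818: |R|=0.80930 <1
  x=-0.556: |R|=0.73381 <1
  x=-1.649: |R|=1.90025 >1
  x=-1.135: |R|=1.07271 >1
Stable set (-1.0667, 0).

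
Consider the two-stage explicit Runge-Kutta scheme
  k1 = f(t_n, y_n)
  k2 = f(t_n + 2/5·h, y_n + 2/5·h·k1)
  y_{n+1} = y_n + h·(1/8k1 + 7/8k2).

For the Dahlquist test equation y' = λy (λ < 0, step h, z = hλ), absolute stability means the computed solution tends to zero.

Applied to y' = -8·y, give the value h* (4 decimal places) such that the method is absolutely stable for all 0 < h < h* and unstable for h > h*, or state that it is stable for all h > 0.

(-2.8571,0); λ=-8 ⇒ h* = (20/7)/8 = 0.3571.

Test eqn y'=λy, z=hλ:
  k1=λy_n ⇒ h·k1=z·y_n;  k2=λ(1+2/5z)y_n ⇒ h·k2=z(1+2/5z)y_n
  y_{n+1}/y_n = 1 + 1/8z + 7/8z(1+2/5z) = 1 + z + 7/20z²
  so R(z) = 1 + z + 7/20z².

Boundary: |R(x)|=1, x<0.
x=-1.62: |R|=0.2985
R=1: x+7/20x²=0 ⇒ x=−20/7=-2.8571; min R=1−1/(4·7/20)=0.2857>−1
Confirm numerically:
  x=-2.576: |R|=0.74652 <1
  x=-2.320: |R|=0.56384 <1
  x=-1.224: |R|=0.30036 <1
  x=-1.149: |R|=0.31307 <1
  x=-3.423: |R|=1.67793 >1
  x=-3.412: |R|=1.66261 >1
  x=-3.185: |R|=1.36548 >1
Stable set (-2.8571, 0).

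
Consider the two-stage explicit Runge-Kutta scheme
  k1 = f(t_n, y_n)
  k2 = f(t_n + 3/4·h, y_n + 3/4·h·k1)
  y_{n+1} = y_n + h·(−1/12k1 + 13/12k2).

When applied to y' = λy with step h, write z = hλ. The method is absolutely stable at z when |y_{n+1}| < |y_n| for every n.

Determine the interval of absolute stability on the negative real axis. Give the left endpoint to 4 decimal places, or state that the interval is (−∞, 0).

z∈(-1.2308,0).

Set f=λy, z=hλ:
  k1=λy_n ⇒ h·k1=z·y_n;  k2=λ(1+3/4z)y_n ⇒ h·k2=z(1+3/4z)y_n
  y_{n+1}/y_n = 1 − 1/12z + 13/12z(1+3/4z) = 1 + z + 13/16z²
  Hence R(z) = 1 + z + 13/16z².

Solve |R(x)|<1 on ℝ⁻.
x=-0.46: |R|=0.7119
R=1: x+13/16x²=0 ⇒ x=−16/13=-1.2308; min R=1−1/(4·13/16)=0.6923>−1
Confirm numerically:
  x=-0.934: |R|=0.77479 <1
  x=-0.839: |R|=0.73294 <1
  x=-0.542: |R|=0.69668 <1
  x=-1.797: |R|=1.82673 >1
  x=-1.393: |R|=1.18361 >1
Stable set (-1.2308, 0).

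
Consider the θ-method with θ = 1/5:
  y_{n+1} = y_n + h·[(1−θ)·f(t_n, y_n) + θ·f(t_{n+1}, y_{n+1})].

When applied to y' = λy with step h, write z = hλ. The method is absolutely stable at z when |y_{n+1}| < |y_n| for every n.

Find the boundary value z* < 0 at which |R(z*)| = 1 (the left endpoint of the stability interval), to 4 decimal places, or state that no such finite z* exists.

left endpoint -3.3333.

On y'=λy, z=hλ:
  y_{n+1} = y_n + z·[4/5·y_n + 1/5·y_{n+1}] ⇒ (1 − 1/5z)y_{n+1} = (1 + 4/5z)y_n
  Hence R(z) = (1 + 4/5z)/(1 − 1/5z).

Find x<0 with |R(x)|<1.
x=-0.68: |R|=0.4014
R=−1: 1+4/5x = −1+1/5x ⇒ -3/5x=2 ⇒ x=2/(-3/5)=-3.3333
Confirm numerically:
  x=-3.073: |R|=0.90326 <1
  x=-2.748: |R|=0.77336 <1
  x=-2.418: |R|=0.62982 <1
  x=-1.529: |R|=0.17093 <1
  x=-3.854: |R|=1.17642 >1
  x=-3.469: |R|=1.04806 >1
  x=-3.417: |R|=1.02982 >1
So |R|<1 on (-3.3333, 0).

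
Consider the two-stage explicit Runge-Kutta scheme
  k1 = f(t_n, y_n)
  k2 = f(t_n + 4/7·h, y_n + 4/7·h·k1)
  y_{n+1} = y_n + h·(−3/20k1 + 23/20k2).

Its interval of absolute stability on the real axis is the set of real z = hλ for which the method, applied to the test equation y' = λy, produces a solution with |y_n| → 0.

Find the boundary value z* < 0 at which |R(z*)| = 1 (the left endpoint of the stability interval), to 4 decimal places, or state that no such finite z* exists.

Set f=λy, z=hλ:
  k1=λy_n ⇒ h·k1=z·y_n;  k2=λ(1+4/7z)y_n ⇒ h·k2=z(1+4/7z)y_n
  y_{n+1}/y_n = 1 − 3/20z + 23/20z(1+4/7z) = 1 + z + 23/35z²
  ⇒ R(z) = 1 + z + 23/35z².

Find x<0 with |R(x)|<1.
x=-1.2: |R|=0.7463
R=1: x+23/35x²=0 ⇒ x=−35/23=-1.5217; min R=1−1/(4·23/35)=0.6196>−1
Confirm numerically:
  x=-1.093: |R|=0.69206 <1
  x=-1.027: |R|=0.66611 <1
  x=-0.936: |R|=0.63972 <1
  x=-0.849: |R|=0.62467 <1
  x=-1.998: |R|=1.62532 >1
  x=-1.674: |R|=1.16750 >1
So |R|<1 on (-1.5217, 0).

z* = -1.5217.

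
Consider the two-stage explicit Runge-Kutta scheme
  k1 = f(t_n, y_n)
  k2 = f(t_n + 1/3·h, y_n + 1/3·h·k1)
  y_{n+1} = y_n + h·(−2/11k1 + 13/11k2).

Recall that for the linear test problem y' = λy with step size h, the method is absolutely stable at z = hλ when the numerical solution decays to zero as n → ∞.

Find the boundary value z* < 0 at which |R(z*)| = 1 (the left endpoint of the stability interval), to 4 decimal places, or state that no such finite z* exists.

With y'=λy (z=hλ):
  k1=λy_n ⇒ h·k1=z·y_n;  k2=λ(1+1/3z)y_n ⇒ h·k2=z(1+1/3z)y_n
  y_{n+1}/y_n = 1 − 2/11z + 13/11z(1+1/3z) = 1 + z + 13/33z²
  so R(z) = 1 + z + 13/33z².

Boundary: |R(x)|=1, x<0.
x=-0.57: |R|=0.5580
R=1: x+13/33x²=0 ⇒ x=−33/13=-2.5385; min R=1−1/(4·13/33)=0.3654>−1
Confirm numerically:
  x=-2.510: |R|=0.97186 <1
  x=-2.215: |R|=0.71776 <1
  x=-1.495: |R|=0.38546 <1
  x=-1.323: |R|=0.36652 <1
  x=-3.124: |R|=1.72060 >1
  x=-2.907: |R|=1.42204 >1
  x=-2.649: |R|=1.11535 >1
Stable set (-2.5385, 0).

left endpoint -2.5385.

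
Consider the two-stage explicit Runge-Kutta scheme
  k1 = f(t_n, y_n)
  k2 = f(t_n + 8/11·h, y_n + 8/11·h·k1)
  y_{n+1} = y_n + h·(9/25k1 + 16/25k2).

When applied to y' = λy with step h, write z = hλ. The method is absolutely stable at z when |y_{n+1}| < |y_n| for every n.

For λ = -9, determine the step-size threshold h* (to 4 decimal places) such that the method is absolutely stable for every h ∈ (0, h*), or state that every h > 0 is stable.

Set f=λy, z=hλ:
  k1=λy_n ⇒ h·k1=z·y_n;  k2=λ(1+8/11z)y_n ⇒ h·k2=z(1+8/11z)y_n
  y_{n+1}/y_n = 1 + 9/25z + 16/25z(1+8/11z) = 1 + z + 128/275z²
  R(z) = 1 + z + 128/275z².

Boundary: |R(x)|=1, x<0.
x=-1.45: |R|=0.5286
R=1: x+128/275x²=0 ⇒ x=−275/128=-2.1484; min R=1−1/(4·128/275)=0.4629>−1
Confirm numerically:
  x=-1.957: |R|=0.82562 <1
  x=-1.901: |R|=0.78106 <1
  x=-1.318: |R|=0.49055 <1
  x=-2.673: |R|=1.65264 >1
  x=-2.342: |R|=1.21100 >1
  x=-2.198: |R|=1.05071 >1
Interval (-2.1484, 0).

(-2.1484,0); λ=-9 ⇒ h* = (275/128)/9 = 0.2387.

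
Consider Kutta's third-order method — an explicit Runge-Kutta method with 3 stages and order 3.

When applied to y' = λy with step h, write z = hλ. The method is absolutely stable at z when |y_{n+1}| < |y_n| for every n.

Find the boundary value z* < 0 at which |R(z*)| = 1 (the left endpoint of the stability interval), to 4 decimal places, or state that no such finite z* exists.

With y'=λy (z=hλ):
  order 3, 3-stage ⇒ R(z)=1+z+z^2/2+z^3/6
  (e.g. R(-1.38)=0.13419, |R|=0.13419)

Find x<0 with |R(x)|<1.
x=-1.38: |R|=0.1342
|R(-2.17)|=0.5186 |R(-1.49)|=0.0687 |R(-0.98)|=0.3433
Bisect:
  x_lo=-3.1983 |R|=2.5364  x_hi=-0.3069 |R|=0.7353
  mid=-1.75263 |R|=0.11404 →hi
  mid=-2.47548 |R|=0.93977 →hi
  mid=-2.83690 |R|=1.61813 →lo
  mid=-2.65619 |R|=1.25190 →lo
  mid=-2.56583 |R|=1.08944 →lo
  mid=-2.52065 |R|=1.01305 →lo
  mid=-2.49807 |R|=0.97603 →hi
  mid=-2.50936 |R|=0.99444 →hi
  ...
  [-2.51289,-2.51271] ⇒ x*=-2.5127
Stable set (-2.5127, 0).

left endpoint -2.5127.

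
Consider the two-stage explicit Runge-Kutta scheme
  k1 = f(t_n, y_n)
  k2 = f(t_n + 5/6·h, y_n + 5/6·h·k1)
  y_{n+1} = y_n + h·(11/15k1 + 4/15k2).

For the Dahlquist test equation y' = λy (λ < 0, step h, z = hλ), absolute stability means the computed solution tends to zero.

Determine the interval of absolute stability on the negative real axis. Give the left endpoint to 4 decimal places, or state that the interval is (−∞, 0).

Set f=λy, z=hλ:
  k1=λy_n ⇒ h·k1=z·y_n;  k2=λ(1+5/6z)y_n ⇒ h·k2=z(1+5/6z)y_n
  y_{n+1}/y_n = 1 + 11/15z + 4/15z(1+5/6z) = 1 + z + 2/9z²
  so R(z) = 1 + z + 2/9z².

Find x<0 with |R(x)|<1.
x=-1.72: |R|=0.0626
R=1: x+2/9x²=0 ⇒ x=−9/2=-4.5000; min R=1−1/(4·2/9)=-0.1250>−1
Confirm numerically:
  x=-3.888: |R|=0.47123 <1
  x=-3.114: |R|=0.04089 <1
  x=-2.326: |R|=0.12372 <1
  x=-4.684: |R|=1.19152 >1
  x=-4.568: |R|=1.06903 >1
Stable set (-4.5000, 0).

(-4.5000, 0).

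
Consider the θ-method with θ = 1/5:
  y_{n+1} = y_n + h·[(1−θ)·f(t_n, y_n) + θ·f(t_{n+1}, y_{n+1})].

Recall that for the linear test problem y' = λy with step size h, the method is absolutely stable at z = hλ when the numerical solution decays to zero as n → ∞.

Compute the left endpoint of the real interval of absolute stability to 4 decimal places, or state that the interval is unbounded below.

Set f=λy, z=hλ:
  y_{n+1} = y_n + z·[4/5·y_n + 1/5·y_{n+1}] ⇒ (1 − 1/5z)y_{n+1} = (1 + 4/5z)y_n
  R(z) = (1 + 4/5z)/(1 − 1/5z).

Find x<0 with |R(x)|<1.
x=-0.45: |R|=0.5872
R=−1: 1+4/5x = −1+1/5x ⇒ -3/5x=2 ⇒ x=2/(-3/5)=-3.3333
Confirm numerically:
  x=-2.936: |R|=0.84980 <1
  x=-2.665: |R|=0.73842 <1
  x=-2.653: |R|=0.73331 <1
  x=-3.922: |R|=1.19794 >1
  x=-3.449: |R|=1.04107 >1
Stable set (-3.3333, 0).

z* = -3.3333.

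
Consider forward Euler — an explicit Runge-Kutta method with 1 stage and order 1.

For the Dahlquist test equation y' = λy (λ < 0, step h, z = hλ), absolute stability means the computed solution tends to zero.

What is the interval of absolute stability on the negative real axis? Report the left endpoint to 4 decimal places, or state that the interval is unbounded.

(-2.0000, 0).

On y'=λy, z=hλ:
  order 1, 1-stage ⇒ R(z)=1+z
  (e.g. R(-1.73)=-0.73000, |R|=0.73000)

Find x<0 with |R(x)|<1.
x=-1.73: |R|=0.7300
|R(-1.35)|=0.3500 |R(-1.32)|=0.3200 |R(-0.79)|=0.2100
Bisect:
  x_lo=-2.3874 |R|=1.3874  x_hi=-0.2884 |R|=0.7116
  mid=-1.33794 |R|=0.33794 →hi
  mid=-1.86269 |R|=0.86269 →hi
  mid=-2.12506 |R|=1.12506 →lo
  mid=-1.99388 |R|=0.99388 →hi
  mid=-2.05947 |R|=1.05947 →lo
  mid=-2.02667 |R|=1.02667 →lo
  mid=-2.01028 |R|=1.01028 →lo
  ...
  [-2.00003,-1.99990] ⇒ x*=-2.0000
So |R|<1 on (-2.0000, 0).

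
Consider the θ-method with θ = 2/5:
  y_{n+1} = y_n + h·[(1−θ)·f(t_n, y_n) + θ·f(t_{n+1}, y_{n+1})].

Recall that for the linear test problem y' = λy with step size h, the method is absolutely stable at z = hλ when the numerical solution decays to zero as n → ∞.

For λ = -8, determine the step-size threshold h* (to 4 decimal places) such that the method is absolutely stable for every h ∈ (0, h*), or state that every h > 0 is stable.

Set f=λy, z=hλ:
  y_{n+1} = y_n + z·[3/5·y_n + 2/5·y_{n+1}] ⇒ (1 − 2/5z)y_{n+1} = (1 + 3/5z)y_n
  so R(z) = (1 + 3/5z)/(1 − 2/5z).

Need |R(x)|<1, x<0.
x=-1.64: |R|=0.0097
R=−1: 1+3/5x = −1+2/5x ⇒ -1/5x=2 ⇒ x=2/(-1/5)=-10.0000
Confirm numerically:
  x=-9.485: |R|=0.97851 <1
  x=-7.801: |R|=0.89326 <1
  x=-7.335: |R|=0.86451 <1
  x=-6.710: |R|=0.82139 <1
  x=-10.422: |R|=1.01633 >1
  x=-10.186: |R|=1.00733 >1
Stable set (-10.0000, 0).

(-10.0000,0); λ=-8 ⇒ h* = (10)/8 = 1.2500.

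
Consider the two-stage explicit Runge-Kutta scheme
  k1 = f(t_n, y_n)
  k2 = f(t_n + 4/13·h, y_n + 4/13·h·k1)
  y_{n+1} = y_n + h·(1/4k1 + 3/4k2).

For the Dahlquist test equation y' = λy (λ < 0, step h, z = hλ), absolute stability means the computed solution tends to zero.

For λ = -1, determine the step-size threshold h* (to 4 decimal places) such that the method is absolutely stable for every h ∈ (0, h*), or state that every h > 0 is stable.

(-4.3333,0); λ=-1 ⇒ h* = (13/3)/1 = 4.3333.

On y'=λy, z=hλ:
  k1=λy_n ⇒ h·k1=z·y_n;  k2=λ(1+4/13z)y_n ⇒ h·k2=z(1+4/13z)y_n
  y_{n+1}/y_n = 1 + 1/4z + 3/4z(1+4/13z) = 1 + z + 3/13z²
  R(z) = 1 + z + 3/13z².

Need |R(x)|<1, x<0.
x=-1.23: |R|=0.1191
R=1: x+3/13x²=0 ⇒ x=−13/3=-4.3333; min R=1−1/(4·3/13)=-0.0833>−1
Confirm numerically:
  x=-4.038: |R|=0.72479 <1
  x=-3.070: |R|=0.10498 <1
  x=-2.529: |R|=0.05304 <1
  x=-1.999: |R|=0.07685 <1
  x=-4.879: |R|=1.61438 >1
  x=-4.741: |R|=1.44602 >1
  x=-4.596: |R|=1.27859 >1
So |R|<1 on (-4.3333, 0).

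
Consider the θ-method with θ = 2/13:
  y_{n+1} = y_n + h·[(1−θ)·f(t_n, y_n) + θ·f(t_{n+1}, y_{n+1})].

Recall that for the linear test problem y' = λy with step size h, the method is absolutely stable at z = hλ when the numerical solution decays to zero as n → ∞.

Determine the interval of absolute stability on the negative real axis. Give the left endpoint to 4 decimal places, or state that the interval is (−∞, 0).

z∈(-2.8889,0).

With y'=λy (z=hλ):
  y_{n+1} = y_n + z·[11/13·y_n + 2/13·y_{n+1}] ⇒ (1 − 2/13z)y_{n+1} = (1 + 11/13z)y_n
  ⇒ R(z) = (1 + 11/13z)/(1 − 2/13z).

Find x<0 with |R(x)|<1.
x=-1.62: |R|=0.2968
R=−1: 1+11/13x = −1+2/13x ⇒ -9/13x=2 ⇒ x=2/(-9/13)=-2.8889
Confirm numerically:
  x=-2.577: |R|=0.84538 <1
  x=-2.412: |R|=0.75920 <1
  x=-1.364: |R|=0.12742 <1
  x=-3.232: |R|=1.15865 >1
  x=-3.126: |R|=1.11085 >1
So |R|<1 on (-2.8889, 0).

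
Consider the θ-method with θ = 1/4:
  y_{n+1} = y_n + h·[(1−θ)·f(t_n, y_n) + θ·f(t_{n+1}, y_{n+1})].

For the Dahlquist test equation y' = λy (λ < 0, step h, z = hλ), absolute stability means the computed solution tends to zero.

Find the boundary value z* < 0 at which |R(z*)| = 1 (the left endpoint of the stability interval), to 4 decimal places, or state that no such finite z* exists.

With y'=λy (z=hλ):
  y_{n+1} = y_n + z·[3/4·y_n + 1/4·y_{n+1}] ⇒ (1 − 1/4z)y_{n+1} = (1 + 3/4z)y_n
  R(z) = (1 + 3/4z)/(1 − 1/4z).

Boundary: |R(x)|=1, x<0.
x=-0.86: |R|=0.2922
R=−1: 1+3/4x = −1+1/4x ⇒ -1/2x=2 ⇒ x=2/(-1/2)=-4.0000
Confirm numerically:
  x=-3.795: |R|=0.94740 <1
  x=-2.379: |R|=0.49177 <1
  x=-2.106: |R|=0.37963 <1
  x=-2.094: |R|=0.37447 <1
  x=-4.588: |R|=1.13694 >1
  x=-4.368: |R|=1.08795 >1
  x=-4.248: |R|=1.06014 >1
Stable set (-4.0000, 0).

left endpoint -4.0000.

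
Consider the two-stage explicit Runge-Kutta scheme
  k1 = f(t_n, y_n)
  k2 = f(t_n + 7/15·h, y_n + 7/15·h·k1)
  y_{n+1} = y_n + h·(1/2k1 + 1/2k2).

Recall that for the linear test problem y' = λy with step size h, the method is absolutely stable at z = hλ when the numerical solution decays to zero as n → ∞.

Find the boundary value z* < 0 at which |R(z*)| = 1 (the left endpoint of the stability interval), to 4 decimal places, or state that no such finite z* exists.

With y'=λy (z=hλ):
  k1=λy_n ⇒ h·k1=z·y_n;  k2=λ(1+7/15z)y_n ⇒ h·k2=z(1+7/15z)y_n
  y_{n+1}/y_n = 1 + 1/2z + 1/2z(1+7/15z) = 1 + z + 7/30z²
  so R(z) = 1 + z + 7/30z².

Boundary: |R(x)|=1, x<0.
x=-0.52: |R|=0.5431
R=1: x+7/30x²=0 ⇒ x=−30/7=-4.2857; min R=1−1/(4·7/30)=-0.0714>−1
Confirm numerically:
  x=-4.174: |R|=0.89120 <1
  x=-3.603: |R|=0.42604 <1
  x=-2.996: |R|=0.09840 <1
  x=-2.469: |R|=0.04661 <1
  x=-4.656: |R|=1.40228 >1
  x=-4.455: |R|=1.17597 >1
  x=-4.307: |R|=1.02139 >1
So |R|<1 on (-4.2857, 0).

z* = -4.2857.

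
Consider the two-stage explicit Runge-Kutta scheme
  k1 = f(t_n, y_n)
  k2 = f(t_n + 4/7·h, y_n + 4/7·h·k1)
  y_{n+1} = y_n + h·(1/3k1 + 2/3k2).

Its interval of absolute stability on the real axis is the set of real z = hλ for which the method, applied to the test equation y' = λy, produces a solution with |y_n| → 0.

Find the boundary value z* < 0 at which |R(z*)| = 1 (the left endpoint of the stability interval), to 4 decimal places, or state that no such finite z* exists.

z* = -2.6250.

On y'=λy, z=hλ:
  k1=λy_n ⇒ h·k1=z·y_n;  k2=λ(1+4/7z)y_n ⇒ h·k2=z(1+4/7z)y_n
  y_{n+1}/y_n = 1 + 1/3z + 2/3z(1+4/7z) = 1 + z + 8/21z²
  R(z) = 1 + z + 8/21z².

Solve |R(x)|<1 on ℝ⁻.
x=-0.93: |R|=0.3995
R=1: x+8/21x²=0 ⇒ x=−21/8=-2.6250; min R=1−1/(4·8/21)=0.3438>−1
Confirm numerically:
  x=-1.973: |R|=0.50994 <1
  x=-1.749: |R|=0.41633 <1
  x=-1.053: |R|=0.36940 <1
  x=-3.063: |R|=1.51108 >1
  x=-2.933: |R|=1.34414 >1
So |R|<1 on (-2.6250, 0).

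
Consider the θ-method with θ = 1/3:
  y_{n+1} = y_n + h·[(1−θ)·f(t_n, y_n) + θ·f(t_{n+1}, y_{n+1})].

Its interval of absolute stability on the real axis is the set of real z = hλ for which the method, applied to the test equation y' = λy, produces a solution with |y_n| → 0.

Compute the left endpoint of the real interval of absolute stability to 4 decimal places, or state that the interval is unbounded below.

Test eqn y'=λy, z=hλ:
  y_{n+1} = y_n + z·[2/3·y_n + 1/3·y_{n+1}] ⇒ (1 − 1/3z)y_{n+1} = (1 + 2/3z)y_n
  ⇒ R(z) = (1 + 2/3z)/(1 − 1/3z).

Solve |R(x)|<1 on ℝ⁻.
x=-0.38: |R|=0.6627
R=−1: 1+2/3x = −1+1/3x ⇒ -1/3x=2 ⇒ x=2/(-1/3)=-6.0000
Confirm numerically:
  x=-3.995: |R|=0.71337 <1
  x=-3.639: |R|=0.64437 <1
  x=-2.558: |R|=0.38071 <1
  x=-6.286: |R|=1.03080 >1
  x=-6.205: |R|=1.02227 >1
Interval (-6.0000, 0).

left endpoint -6.0000.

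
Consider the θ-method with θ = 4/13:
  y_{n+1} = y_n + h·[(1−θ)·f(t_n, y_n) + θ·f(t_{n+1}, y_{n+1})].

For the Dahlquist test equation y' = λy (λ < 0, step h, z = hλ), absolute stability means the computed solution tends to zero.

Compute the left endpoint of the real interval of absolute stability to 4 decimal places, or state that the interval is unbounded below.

With y'=λy (z=hλ):
  y_{n+1} = y_n + z·[9/13·y_n + 4/13·y_{n+1}] ⇒ (1 − 4/13z)y_{n+1} = (1 + 9/13z)y_n
  R(z) = (1 + 9/13z)/(1 − 4/13z).

Boundary: |R(x)|=1, x<0.
x=-1.18: |R|=0.1343
R=−1: 1+9/13x = −1+4/13x ⇒ -5/13x=2 ⇒ x=2/(-5/13)=-5.2000
Confirm numerically:
  x=-4.691: |R|=0.91988 <1
  x=-2.998: |R|=0.55946 <1
  x=-2.659: |R|=0.46247 <1
  x=-2.264: |R|=0.33442 <1
  x=-5.462: |R|=1.03759 >1
  x=-5.381: |R|=1.02621 >1
  x=-5.374: |R|=1.02522 >1
Interval (-5.2000, 0).

left endpoint -5.2000.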